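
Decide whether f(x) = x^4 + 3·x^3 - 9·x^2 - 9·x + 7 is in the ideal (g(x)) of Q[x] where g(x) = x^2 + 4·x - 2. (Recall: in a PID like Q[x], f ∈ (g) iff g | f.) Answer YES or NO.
In Q[x] the ideal (g) consists of all multiples of g, so f ∈ (g) iff g | f, i.e. iff the remainder of f on division by g is 0. Divide f by g (g is monic, so eliminate the leading term of the running remainder at each step):
  leading term x^4: subtract (x^2)·g(x) = x^4 + 4·x^3 - 2·x^2, leaving -x^3 - 7·x^2 - 9·x + 7
  leading term -x^3: subtract (-x)·g(x) = -x^3 - 4·x^2 + 2·x, leaving -3·x^2 - 11·x + 7
  leading term -3·x^2: subtract (-3)·g(x) = -3·x^2 - 12·x + 6, leaving x + 1
The remainder r(x) = x + 1 ≠ 0 (and deg r < deg g), so g ∤ f, i.e. f ∉ (g).

Final answer: NO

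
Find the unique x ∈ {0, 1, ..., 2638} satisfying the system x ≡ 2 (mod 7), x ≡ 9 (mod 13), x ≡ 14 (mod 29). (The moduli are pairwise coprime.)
The moduli 7, 13, 29 are pairwise coprime, so by the CRT there is a unique solution mod 7·13·29 = 2639.
Solve by successive substitution. Start with x ≡ 2 (mod 7).
  Combine with x ≡ 9 (mod 13): write x = 2 + 7·t and require 2 + 7·t ≡ 9 (mod 13), i.e. 7·t ≡ 9 − 2 ≡ 7 (mod 13). Since 7^(−1) ≡ 2 (mod 13), t ≡ 2·7 ≡ 1 (mod 13). So x ≡ 2 + 7·1 = 9 (mod 91).
  Combine with x ≡ 14 (mod 29): write x = 9 + 91·t and require 9 + 91·t ≡ 14 (mod 29), i.e. 91·t ≡ 14 − 9 ≡ 5 (mod 29). Since 91^(−1) ≡ 22 (mod 29) (91 ≡ 4 (mod 29)), t ≡ 22·5 ≡ 23 (mod 29). So x ≡ 9 + 91·23 = 2102 (mod 2639).
Unique solution in [0, 2639): x = 2102.

Final answer: x ≡ 2102 (mod 2639); the representative in [0, 2639) is 2102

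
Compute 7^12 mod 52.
1

Use repeated squaring. Binary(12) = 1100. Walk through the bits of the exponent 12 left-to-right: at each bit after the leading one, square the running value, then multiply by 7 if the bit is 1 (always reducing mod 52):
  bit 1 = 1 (leading): start with 7.
  bit 2 = 1: square 7^2 = 49; bit is 1, so multiply 49·7 = 343 ≡ 31 (mod 52).
  bit 3 = 0: square 31^2 = 961 ≡ 25 (mod 52).
  bit 4 = 0: square 25^2 = 625 ≡ 1 (mod 52).
Final value: 7^12 ≡ 1 (mod 52).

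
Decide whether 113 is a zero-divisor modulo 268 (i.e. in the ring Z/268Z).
gcd(113, 268) = 1, so 113 is a unit in Z/268Z (it has a multiplicative inverse). A unit cannot be a zero-divisor: if 113·b ≡ 0 then multiplying both sides by 113^(−1) gives b ≡ 0. So 113 is not a zero-divisor.

Final answer: NO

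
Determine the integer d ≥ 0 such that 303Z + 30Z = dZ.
In the PID Z, (a, b) is generated by gcd(a, b). Compute gcd(303, 30) with the extended Euclidean algorithm, tracking rows (r, s, t) with s·303 + t·30 = r:
  row A: (303, 1, 0)   [1·303 + 0·30 = 303]
  row B: (30, 0, 1)   [0·303 + 1·30 = 30]
  303 = 10·30 + 3   → row C = row A − 10·row B = (3, 1, −10)   [check: 1·303 − 10·30 = 3]
  30 = 10·3 + 0   → remainder 0, stop. gcd = 3 (last nonzero row C).
So gcd(303, 30) = 3, with Bézout identity 1·303 − 10·30 = 3. Containment (⊇): the Bézout identity exhibits 3 as an element of (303, 30), giving (3) ⊆ (303, 30). Containment (⊆): since 3 | 303 and 3 | 30 (303 = 3·101, 30 = 3·10), every Z-linear combination of 303 and 30 is divisible by 3, so (303, 30) ⊆ (3). Therefore (303, 30) = (3), d = 3.

Final answer: (303, 30) = (3); d = 3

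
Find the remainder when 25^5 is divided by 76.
5

Use repeated squaring. Binary(5) = 101. Walk through the bits of the exponent 5 left-to-right: at each bit after the leading one, square the running value, then multiply by 25 if the bit is 1 (always reducing mod 76):
  bit 1 = 1 (leading): start with 25.
  bit 2 = 0: square 25^2 = 625 ≡ 17 (mod 76).
  bit 3 = 1: square 17^2 = 289 ≡ 61; bit is 1, so multiply 61·25 = 1525 ≡ 5 (mod 76).
Final value: 25^5 ≡ 5 (mod 76).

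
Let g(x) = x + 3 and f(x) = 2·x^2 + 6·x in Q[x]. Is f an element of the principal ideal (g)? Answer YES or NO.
In Q[x] the ideal (g) consists of all multiples of g, so f ∈ (g) iff g | f, i.e. iff the remainder of f on division by g is 0. Divide f by g (g is monic, so eliminate the leading term of the running remainder at each step):
  leading term 2·x^2: subtract (2·x)·g(x) = 2·x^2 + 6·x, leaving 0
The remainder is 0, so f(x) = g(x) · h(x) with h(x) = 2·x. Hence g | f, i.e. f ∈ (g).

Final answer: YES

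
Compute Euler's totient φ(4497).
φ is multiplicative, with φ(p^e) = p^e − p^(e−1). Factorise 4497 = 3 · 1499. Then
  φ(4497) = (3 − 1) · (1499 − 1) = 2 · 1498 = 2996.

Final answer: φ(4497) = 2996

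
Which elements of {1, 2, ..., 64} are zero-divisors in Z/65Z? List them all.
An element a ∈ Z/65Z (with a ≠ 0) is a zero-divisor iff gcd(a, 65) > 1 (because a is a unit precisely when gcd(a, n) = 1, and in Z/nZ every nonzero, non-unit element is a zero-divisor). Scan a = 1, ..., 64 and keep those with gcd(a, 65) > 1:
  gcd(5, 65) = 5, gcd(10, 65) = 5, gcd(13, 65) = 13, gcd(15, 65) = 5, gcd(20, 65) = 5, gcd(25, 65) = 5, gcd(26, 65) = 13, gcd(30, 65) = 5, gcd(35, 65) = 5, gcd(39, 65) = 13, gcd(40, 65) = 5, gcd(45, 65) = 5, gcd(50, 65) = 5, gcd(52, 65) = 13, gcd(55, 65) = 5, gcd(60, 65) = 5.
All other a ∈ {1, ..., 64} have gcd(a, 65) = 1 and are units. So the nonzero zero-divisors are exactly the 16 values of a appearing in this scan.

Final answer: nonzero zero-divisors of Z/65Z = {5, 10, 13, 15, 20, 25, 26, 30, 35, 39, 40, 45, 50, 52, 55, 60}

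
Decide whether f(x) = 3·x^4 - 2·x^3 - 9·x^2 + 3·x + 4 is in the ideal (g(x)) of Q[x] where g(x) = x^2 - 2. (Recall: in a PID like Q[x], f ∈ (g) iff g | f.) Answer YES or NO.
In Q[x] the ideal (g) consists of all multiples of g, so f ∈ (g) iff g | f, i.e. iff the remainder of f on division by g is 0. Divide f by g (g is monic, so eliminate the leading term of the running remainder at each step):
  leading term 3·x^4: subtract (3·x^2)·g(x) = 3·x^4 - 6·x^2, leaving -2·x^3 - 3·x^2 + 3·x + 4
  leading term -2·x^3: subtract (-2·x)·g(x) = -2·x^3 + 4·x, leaving -3·x^2 - x + 4
  leading term -3·x^2: subtract (-3)·g(x) = 6 - 3·x^2, leaving -x - 2
The remainder r(x) = -x - 2 ≠ 0 (and deg r < deg g), so g ∤ f, i.e. f ∉ (g).

Final answer: NO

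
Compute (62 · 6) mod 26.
8

Reduce the factors first: 62 ≡ 10 (mod 26), so 62 · 6 ≡ 10 · 6 (mod 26). 10 · 6 = 60. Dividing by 26: 60 = 2·26 + 8. So (62 · 6) mod 26 = 8.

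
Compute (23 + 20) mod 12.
Reduce the summands first: 23 ≡ 11, 20 ≡ 8 (mod 12), so 23 + 20 ≡ 11 + 8 (mod 12). 11 + 8 = 19; 19 = 1·12 + 7, so (23 + 20) mod 12 = 7.

Final answer: 7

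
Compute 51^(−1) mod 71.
Apply the extended Euclidean algorithm to (71, 51), tracking rows (r, s, t) with s·71 + t·51 = r. Each division r_prev = q·r_cur + r_new produces the new row as (previous row) − q·(current row):
  row A: (71, 1, 0)   [1·71 + 0·51 = 71]
  row B: (51, 0, 1)   [0·71 + 1·51 = 51]
  71 = 1·51 + 20   → row C = row A − 1·row B = (20, 1, −1)   [check: 1·71 − 1·51 = 20]
  51 = 2·20 + 11   → row D = row B − 2·row C = (11, −2, 3)   [check: −2·71 + 3·51 = 11]
  20 = 1·11 + 9   → row E = row C − 1·row D = (9, 3, −4)   [check: 3·71 − 4·51 = 9]
  11 = 1·9 + 2   → row F = row D − 1·row E = (2, −5, 7)   [check: −5·71 + 7·51 = 2]
  9 = 4·2 + 1   → row G = row E − 4·row F = (1, 23, −32)   [check: 23·71 − 32·51 = 1]
  2 = 2·1 + 0   → remainder 0, stop. gcd = 1 (last nonzero row G).
The gcd is 1, so 51 is invertible mod 71. The last nonzero row gives 23·71 − 32·51 = 1, so t = −32. So 51^(−1) ≡ −32 ≡ 39 (mod 71). Verify: 51 · 39 = 1989 ≡ 1 (mod 71). ✓

Final answer: 51^(−1) ≡ 39 (mod 71)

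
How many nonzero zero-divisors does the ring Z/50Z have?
Z/50Z has 29 nonzero zero-divisors

In Z/50Z each nonzero element is either a unit (gcd with 50 is 1) or a zero-divisor (gcd > 1). The number of units is φ(50): factorise 50 = 2 · 5^2, so φ(50) = (2 − 1) · (5^2 − 5^1) = 1 · 20 = 20. The nonzero elements number 50 − 1 = 49. Hence the nonzero zero-divisors number 49 − 20 = 29.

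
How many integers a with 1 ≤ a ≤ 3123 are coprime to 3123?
The number of a ∈ {1, ..., 3123} with gcd(a, 3123) = 1 is by definition Euler's totient φ(3123). φ is multiplicative, with φ(p^e) = p^e − p^(e−1). Factorise 3123 = 3^2 · 347. Then
  φ(3123) = (3^2 − 3^1) · (347 − 1) = 6 · 346 = 2076.
So there are 2076 such integers.

Final answer: 2076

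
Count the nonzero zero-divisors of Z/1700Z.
Z/1700Z has 1059 nonzero zero-divisors

In Z/1700Z each nonzero element is either a unit (gcd with 1700 is 1) or a zero-divisor (gcd > 1). The number of units is φ(1700): factorise 1700 = 2^2 · 5^2 · 17, so φ(1700) = (2^2 − 2^1) · (5^2 − 5^1) · (17 − 1) = 2 · 20 · 16 = 640. The nonzero elements number 1700 − 1 = 1699. Hence the nonzero zero-divisors number 1699 − 640 = 1059.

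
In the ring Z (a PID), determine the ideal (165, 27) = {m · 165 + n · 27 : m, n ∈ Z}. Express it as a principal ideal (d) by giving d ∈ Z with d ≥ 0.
In the PID Z, (a, b) is generated by gcd(a, b). Compute gcd(165, 27) with the extended Euclidean algorithm, tracking rows (r, s, t) with s·165 + t·27 = r:
  row A: (165, 1, 0)   [1·165 + 0·27 = 165]
  row B: (27, 0, 1)   [0·165 + 1·27 = 27]
  165 = 6·27 + 3   → row C = row A − 6·row B = (3, 1, −6)   [check: 1·165 − 6·27 = 3]
  27 = 9·3 + 0   → remainder 0, stop. gcd = 3 (last nonzero row C).
So gcd(165, 27) = 3, with Bézout identity 1·165 − 6·27 = 3. Containment (⊇): the Bézout identity exhibits 3 as an element of (165, 27), giving (3) ⊆ (165, 27). Containment (⊆): since 3 | 165 and 3 | 27 (165 = 3·55, 27 = 3·9), every Z-linear combination of 165 and 27 is divisible by 3, so (165, 27) ⊆ (3). Therefore (165, 27) = (3), d = 3.

Final answer: (165, 27) = (3); d = 3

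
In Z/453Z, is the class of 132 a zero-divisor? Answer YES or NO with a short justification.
YES

gcd(132, 453) = 3 > 1, so 132 is not a unit in Z/453Z. In Z/nZ every nonzero non-unit is a zero-divisor: explicitly, take b = 453/gcd = 151 ≠ 0 (mod 453); then 132·151 = 19932 = 44·453, i.e. 132·151 ≡ 0 (mod 453). So 132 is a zero-divisor.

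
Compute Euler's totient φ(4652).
φ(4652) = 2324

φ is multiplicative, with φ(p^e) = p^e − p^(e−1). Factorise 4652 = 2^2 · 1163. Then
  φ(4652) = (2^2 − 2^1) · (1163 − 1) = 2 · 1162 = 2324.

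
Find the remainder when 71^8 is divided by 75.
Use repeated squaring. Binary(8) = 1000. Walk through the bits of the exponent 8 left-to-right: at each bit after the leading one, square the running value, then multiply by 71 if the bit is 1 (always reducing mod 75):
  bit 1 = 1 (leading): start with 71.
  bit 2 = 0: square 71^2 = 5041 ≡ 16 (mod 75).
  bit 3 = 0: square 16^2 = 256 ≡ 31 (mod 75).
  bit 4 = 0: square 31^2 = 961 ≡ 61 (mod 75).
Final value: 71^8 ≡ 61 (mod 75).

Final answer: 61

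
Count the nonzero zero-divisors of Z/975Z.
In Z/975Z each nonzero element is either a unit (gcd with 975 is 1) or a zero-divisor (gcd > 1). The number of units is φ(975): factorise 975 = 3 · 5^2 · 13, so φ(975) = (3 − 1) · (5^2 − 5^1) · (13 − 1) = 2 · 20 · 12 = 480. The nonzero elements number 975 − 1 = 974. Hence the nonzero zero-divisors number 974 − 480 = 494.

Final answer: Z/975Z has 494 nonzero zero-divisors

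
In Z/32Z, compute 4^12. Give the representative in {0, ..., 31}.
Use repeated squaring. Binary(12) = 1100. Walk through the bits of the exponent 12 left-to-right: at each bit after the leading one, square the running value, then multiply by 4 if the bit is 1 (always reducing mod 32):
  bit 1 = 1 (leading): start with 4.
  bit 2 = 1: square 4^2 = 16; bit is 1, so multiply 16·4 = 64 ≡ 0 (mod 32).
  bit 3 = 0: square 0^2 = 0 (mod 32).
  bit 4 = 0: square 0^2 = 0 (mod 32).
Final value: 4^12 ≡ 0 (mod 32).

Final answer: 0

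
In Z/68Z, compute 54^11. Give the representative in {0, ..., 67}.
24

Use repeated squaring. Binary(11) = 1011. Walk through the bits of the exponent 11 left-to-right: at each bit after the leading one, square the running value, then multiply by 54 if the bit is 1 (always reducing mod 68):
  bit 1 = 1 (leading): start with 54.
  bit 2 = 0: square 54^2 = 2916 ≡ 60 (mod 68).
  bit 3 = 1: square 60^2 = 3600 ≡ 64; bit is 1, so multiply 64·54 = 3456 ≡ 56 (mod 68).
  bit 4 = 1: square 56^2 = 3136 ≡ 8; bit is 1, so multiply 8·54 = 432 ≡ 24 (mod 68).
Final value: 54^11 ≡ 24 (mod 68).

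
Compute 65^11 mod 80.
Use repeated squaring. Binary(11) = 1011. Walk through the bits of the exponent 11 left-to-right: at each bit after the leading one, square the running value, then multiply by 65 if the bit is 1 (always reducing mod 80):
  bit 1 = 1 (leading): start with 65.
  bit 2 = 0: square 65^2 = 4225 ≡ 65 (mod 80).
  bit 3 = 1: square 65^2 = 4225 ≡ 65; bit is 1, so multiply 65·65 = 4225 ≡ 65 (mod 80).
  bit 4 = 1: square 65^2 = 4225 ≡ 65; bit is 1, so multiply 65·65 = 4225 ≡ 65 (mod 80).
Final value: 65^11 ≡ 65 (mod 80).

Final answer: 65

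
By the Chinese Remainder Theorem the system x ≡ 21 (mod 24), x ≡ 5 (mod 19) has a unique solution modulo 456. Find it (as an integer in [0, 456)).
The moduli 24, 19 are pairwise coprime, so by the CRT there is a unique solution mod 24·19 = 456.
Solve by successive substitution. Start with x ≡ 21 (mod 24).
  Combine with x ≡ 5 (mod 19): write x = 21 + 24·t and require 21 + 24·t ≡ 5 (mod 19), i.e. 24·t ≡ 5 − 21 ≡ 3 (mod 19). Since 24^(−1) ≡ 4 (mod 19) (24 ≡ 5 (mod 19)), t ≡ 4·3 ≡ 12 (mod 19). So x ≡ 21 + 24·12 = 309 (mod 456).
Unique solution in [0, 456): x = 309.

Final answer: x ≡ 309 (mod 456); the representative in [0, 456) is 309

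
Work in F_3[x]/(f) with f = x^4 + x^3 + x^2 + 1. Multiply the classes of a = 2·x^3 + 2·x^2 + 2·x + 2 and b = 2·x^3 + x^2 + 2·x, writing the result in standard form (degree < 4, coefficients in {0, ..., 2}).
a · b ≡ x^3 + x^2 + 2·x + 2 (mod f(x))

Multiply as integer polynomials: a · b = 4·x^6 + 6·x^5 + 10·x^4 + 10·x^3 + 6·x^2 + 4·x. Reducing coefficients mod 3: a · b ≡ x^6 + x^4 + x^3 + x. Now divide by f(x) = x^4 + x^3 + x^2 + 1 in F_3[x], eliminating the leading term at each step:
  leading term x^6: subtract (x^2)·f(x) = x^6 + x^5 + x^4 + x^2, leaving 2·x^5 + x^3 + 2·x^2 + x (coefficients mod 3)
  leading term 2·x^5: subtract (2·x)·f(x) = 2·x^5 + 2·x^4 + 2·x^3 + 2·x, leaving x^4 + 2·x^3 + 2·x^2 + 2·x (coefficients mod 3)
  leading term x^4: subtract (1)·f(x) = x^4 + x^3 + x^2 + 1, leaving x^3 + x^2 + 2·x + 2 (coefficients mod 3)
The degree is now < 4, so this is the remainder. Hence a · b ≡ x^3 + x^2 + 2·x + 2 in F_3[x]/(f).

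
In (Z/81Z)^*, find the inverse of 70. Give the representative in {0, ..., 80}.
70^(−1) ≡ 22 (mod 81)

Apply the extended Euclidean algorithm to (81, 70), tracking rows (r, s, t) with s·81 + t·70 = r. Each division r_prev = q·r_cur + r_new produces the new row as (previous row) − q·(current row):
  row A: (81, 1, 0)   [1·81 + 0·70 = 81]
  row B: (70, 0, 1)   [0·81 + 1·70 = 70]
  81 = 1·70 + 11   → row C = row A − 1·row B = (11, 1, −1)   [check: 1·81 − 1·70 = 11]
  70 = 6·11 + 4   → row D = row B − 6·row C = (4, −6, 7)   [check: −6·81 + 7·70 = 4]
  11 = 2·4 + 3   → row E = row C − 2·row D = (3, 13, −15)   [check: 13·81 − 15·70 = 3]
  4 = 1·3 + 1   → row F = row D − 1·row E = (1, −19, 22)   [check: −19·81 + 22·70 = 1]
  3 = 3·1 + 0   → remainder 0, stop. gcd = 1 (last nonzero row F).
The gcd is 1, so 70 is invertible mod 81. The last nonzero row gives −19·81 + 22·70 = 1, so t = 22. So 70^(−1) ≡ 22 (mod 81). Verify: 70 · 22 = 1540 ≡ 1 (mod 81). ✓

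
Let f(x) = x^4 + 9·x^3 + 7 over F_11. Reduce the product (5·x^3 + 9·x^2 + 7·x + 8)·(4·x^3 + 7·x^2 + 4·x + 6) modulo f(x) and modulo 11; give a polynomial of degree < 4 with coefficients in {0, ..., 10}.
Multiply as integer polynomials: a · b = 20·x^6 + 71·x^5 + 111·x^4 + 147·x^3 + 138·x^2 + 74·x + 48. Reducing coefficients mod 11: a · b ≡ 9·x^6 + 5·x^5 + x^4 + 4·x^3 + 6·x^2 + 8·x + 4. Now divide by f(x) = x^4 + 9·x^3 + 7 in F_11[x], eliminating the leading term at each step:
  leading term 9·x^6: subtract (9·x^2)·f(x) = 9·x^6 + 4·x^5 + 8·x^2, leaving x^5 + x^4 + 4·x^3 + 9·x^2 + 8·x + 4 (coefficients mod 11)
  leading term x^5: subtract (x)·f(x) = x^5 + 9·x^4 + 7·x, leaving 3·x^4 + 4·x^3 + 9·x^2 + x + 4 (coefficients mod 11)
  leading term 3·x^4: subtract (3)·f(x) = 3·x^4 + 5·x^3 + 10, leaving 10·x^3 + 9·x^2 + x + 5 (coefficients mod 11)
The degree is now < 4, so this is the remainder. Hence a · b ≡ 10·x^3 + 9·x^2 + x + 5 in F_11[x]/(f).

Final answer: a · b ≡ 10·x^3 + 9·x^2 + x + 5 (mod f(x))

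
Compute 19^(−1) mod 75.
Apply the extended Euclidean algorithm to (75, 19), tracking rows (r, s, t) with s·75 + t·19 = r. Each division r_prev = q·r_cur + r_new produces the new row as (previous row) − q·(current row):
  row A: (75, 1, 0)   [1·75 + 0·19 = 75]
  row B: (19, 0, 1)   [0·75 + 1·19 = 19]
  75 = 3·19 + 18   → row C = row A − 3·row B = (18, 1, −3)   [check: 1·75 − 3·19 = 18]
  19 = 1·18 + 1   → row D = row B − 1·row C = (1, −1, 4)   [check: −1·75 + 4·19 = 1]
  18 = 18·1 + 0   → remainder 0, stop. gcd = 1 (last nonzero row D).
The gcd is 1, so 19 is invertible mod 75. The last nonzero row gives −1·75 + 4·19 = 1, so t = 4. So 19^(−1) ≡ 4 (mod 75). Verify: 19 · 4 = 76 ≡ 1 (mod 75). ✓

Final answer: 19^(−1) ≡ 4 (mod 75)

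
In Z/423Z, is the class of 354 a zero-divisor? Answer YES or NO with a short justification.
YES

gcd(354, 423) = 3 > 1, so 354 is not a unit in Z/423Z. In Z/nZ every nonzero non-unit is a zero-divisor: explicitly, take b = 423/gcd = 141 ≠ 0 (mod 423); then 354·141 = 49914 = 118·423, i.e. 354·141 ≡ 0 (mod 423). So 354 is a zero-divisor.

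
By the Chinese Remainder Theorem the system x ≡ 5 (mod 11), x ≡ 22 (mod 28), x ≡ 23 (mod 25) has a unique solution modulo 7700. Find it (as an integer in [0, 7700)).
The moduli 11, 28, 25 are pairwise coprime, so by the CRT there is a unique solution mod 11·28·25 = 7700.
Solve by successive substitution. Start with x ≡ 5 (mod 11).
  Combine with x ≡ 22 (mod 28): write x = 5 + 11·t and require 5 + 11·t ≡ 22 (mod 28), i.e. 11·t ≡ 22 − 5 ≡ 17 (mod 28). Since 11^(−1) ≡ 23 (mod 28), t ≡ 23·17 ≡ 27 (mod 28). So x ≡ 5 + 11·27 = 302 (mod 308).
  Combine with x ≡ 23 (mod 25): write x = 302 + 308·t and require 302 + 308·t ≡ 23 (mod 25), i.e. 308·t ≡ 23 − 302 ≡ 21 (mod 25). Since 308^(−1) ≡ 22 (mod 25) (308 ≡ 8 (mod 25)), t ≡ 22·21 ≡ 12 (mod 25). So x ≡ 302 + 308·12 = 3998 (mod 7700).
Unique solution in [0, 7700): x = 3998.

Final answer: x ≡ 3998 (mod 7700); the representative in [0, 7700) is 3998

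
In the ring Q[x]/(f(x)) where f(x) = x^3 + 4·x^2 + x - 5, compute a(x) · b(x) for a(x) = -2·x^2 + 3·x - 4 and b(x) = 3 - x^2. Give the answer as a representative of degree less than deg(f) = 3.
First multiply in Q[x] without reducing: a · b = 2·x^4 - 3·x^3 - 2·x^2 + 9·x - 12. Now divide by f(x) = x^3 + 4·x^2 + x - 5, eliminating the leading term at each step:
  leading term 2·x^4: subtract (2·x)·f(x) = 2·x^4 + 8·x^3 + 2·x^2 - 10·x, leaving -11·x^3 - 4·x^2 + 19·x - 12
  leading term -11·x^3: subtract (-11)·f(x) = -11·x^3 - 44·x^2 - 11·x + 55, leaving 40·x^2 + 30·x - 67
The degree is now < 3, so this is the remainder. Hence a · b ≡ 40·x^2 + 30·x - 67 in Q[x]/(f).

Final answer: a · b ≡ 40·x^2 + 30·x - 67 (mod f(x))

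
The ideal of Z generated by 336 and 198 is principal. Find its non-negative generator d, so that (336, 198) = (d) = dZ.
In the PID Z, (a, b) is generated by gcd(a, b). Compute gcd(336, 198) with the extended Euclidean algorithm, tracking rows (r, s, t) with s·336 + t·198 = r:
  row A: (336, 1, 0)   [1·336 + 0·198 = 336]
  row B: (198, 0, 1)   [0·336 + 1·198 = 198]
  336 = 1·198 + 138   → row C = row A − 1·row B = (138, 1, −1)   [check: 1·336 − 1·198 = 138]
  198 = 1·138 + 60   → row D = row B − 1·row C = (60, −1, 2)   [check: −1·336 + 2·198 = 60]
  138 = 2·60 + 18   → row E = row C − 2·row D = (18, 3, −5)   [check: 3·336 − 5·198 = 18]
  60 = 3·18 + 6   → row F = row D − 3·row E = (6, −10, 17)   [check: −10·336 + 17·198 = 6]
  18 = 3·6 + 0   → remainder 0, stop. gcd = 6 (last nonzero row F).
So gcd(336, 198) = 6, with Bézout identity −10·336 + 17·198 = 6. Containment (⊇): the Bézout identity exhibits 6 as an element of (336, 198), giving (6) ⊆ (336, 198). Containment (⊆): since 6 | 336 and 6 | 198 (336 = 6·56, 198 = 6·33), every Z-linear combination of 336 and 198 is divisible by 6, so (336, 198) ⊆ (6). Therefore (336, 198) = (6), d = 6.

Final answer: (336, 198) = (6); d = 6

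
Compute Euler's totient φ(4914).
φ(4914) = 1296

φ is multiplicative, with φ(p^e) = p^e − p^(e−1). Factorise 4914 = 2 · 3^3 · 7 · 13. Then
  φ(4914) = (2 − 1) · (3^3 − 3^2) · (7 − 1) · (13 − 1) = 1 · 18 · 6 · 12 = 1296.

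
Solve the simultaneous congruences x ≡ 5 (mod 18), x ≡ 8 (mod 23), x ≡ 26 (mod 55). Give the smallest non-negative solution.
x ≡ 8771 (mod 22770); the representative in [0, 22770) is 8771

The moduli 18, 23, 55 are pairwise coprime, so by the CRT there is a unique solution mod 18·23·55 = 22770.
Solve by successive substitution. Start with x ≡ 5 (mod 18).
  Combine with x ≡ 8 (mod 23): write x = 5 + 18·t and require 5 + 18·t ≡ 8 (mod 23), i.e. 18·t ≡ 8 − 5 ≡ 3 (mod 23). Since 18^(−1) ≡ 9 (mod 23), t ≡ 9·3 ≡ 4 (mod 23). So x ≡ 5 + 18·4 = 77 (mod 414).
  Combine with x ≡ 26 (mod 55): write x = 77 + 414·t and require 77 + 414·t ≡ 26 (mod 55), i.e. 414·t ≡ 26 − 77 ≡ 4 (mod 55). Since 414^(−1) ≡ 19 (mod 55) (414 ≡ 29 (mod 55)), t ≡ 19·4 ≡ 21 (mod 55). So x ≡ 77 + 414·21 = 8771 (mod 22770).
Unique solution in [0, 22770): x = 8771.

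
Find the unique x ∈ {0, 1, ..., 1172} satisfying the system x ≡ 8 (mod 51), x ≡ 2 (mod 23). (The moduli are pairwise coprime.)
The moduli 51, 23 are pairwise coprime, so by the CRT there is a unique solution mod 51·23 = 1173.
Solve by successive substitution. Start with x ≡ 8 (mod 51).
  Combine with x ≡ 2 (mod 23): write x = 8 + 51·t and require 8 + 51·t ≡ 2 (mod 23), i.e. 51·t ≡ 2 − 8 ≡ 17 (mod 23). Since 51^(−1) ≡ 14 (mod 23) (51 ≡ 5 (mod 23)), t ≡ 14·17 ≡ 8 (mod 23). So x ≡ 8 + 51·8 = 416 (mod 1173).
Unique solution in [0, 1173): x = 416.

Final answer: x ≡ 416 (mod 1173); the representative in [0, 1173) is 416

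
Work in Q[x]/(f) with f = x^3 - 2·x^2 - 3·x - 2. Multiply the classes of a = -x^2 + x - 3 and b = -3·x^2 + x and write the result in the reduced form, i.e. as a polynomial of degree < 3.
a · b ≡ 23·x^2 + 9·x + 4 (mod f(x))

First multiply in Q[x] without reducing: a · b = 3·x^4 - 4·x^3 + 10·x^2 - 3·x. Now divide by f(x) = x^3 - 2·x^2 - 3·x - 2, eliminating the leading term at each step:
  leading term 3·x^4: subtract (3·x)·f(x) = 3·x^4 - 6·x^3 - 9·x^2 - 6·x, leaving 2·x^3 + 19·x^2 + 3·x
  leading term 2·x^3: subtract (2)·f(x) = 2·x^3 - 4·x^2 - 6·x - 4, leaving 23·x^2 + 9·x + 4
The degree is now < 3, so this is the remainder. Hence a · b ≡ 23·x^2 + 9·x + 4 in Q[x]/(f).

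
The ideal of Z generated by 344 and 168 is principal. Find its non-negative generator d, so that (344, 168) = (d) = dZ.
(344, 168) = (8); d = 8

In the PID Z, (a, b) is generated by gcd(a, b). Compute gcd(344, 168) with the extended Euclidean algorithm, tracking rows (r, s, t) with s·344 + t·168 = r:
  row A: (344, 1, 0)   [1·344 + 0·168 = 344]
  row B: (168, 0, 1)   [0·344 + 1·168 = 168]
  344 = 2·168 + 8   → row C = row A − 2·row B = (8, 1, −2)   [check: 1·344 − 2·168 = 8]
  168 = 21·8 + 0   → remainder 0, stop. gcd = 8 (last nonzero row C).
So gcd(344, 168) = 8, with Bézout identity 1·344 − 2·168 = 8. Containment (⊇): the Bézout identity exhibits 8 as an element of (344, 168), giving (8) ⊆ (344, 168). Containment (⊆): since 8 | 344 and 8 | 168 (344 = 8·43, 168 = 8·21), every Z-linear combination of 344 and 168 is divisible by 8, so (344, 168) ⊆ (8). Therefore (344, 168) = (8), d = 8.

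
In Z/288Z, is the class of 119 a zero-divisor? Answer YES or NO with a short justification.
gcd(119, 288) = 1, so 119 is a unit in Z/288Z (it has a multiplicative inverse). A unit cannot be a zero-divisor: if 119·b ≡ 0 then multiplying both sides by 119^(−1) gives b ≡ 0. So 119 is not a zero-divisor.

Final answer: NO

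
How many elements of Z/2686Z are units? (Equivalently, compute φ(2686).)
Z/2686Z has φ(2686) = 1248 units

An element a ∈ Z/2686Z is a unit iff gcd(a, 2686) = 1, so the number of units is φ(2686). φ is multiplicative, with φ(p^e) = p^e − p^(e−1). Factorise 2686 = 2 · 17 · 79. Then
  φ(2686) = (2 − 1) · (17 − 1) · (79 − 1) = 1 · 16 · 78 = 1248.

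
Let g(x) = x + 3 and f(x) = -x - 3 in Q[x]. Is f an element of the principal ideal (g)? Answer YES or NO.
In Q[x] the ideal (g) consists of all multiples of g, so f ∈ (g) iff g | f, i.e. iff the remainder of f on division by g is 0. Divide f by g (g is monic, so eliminate the leading term of the running remainder at each step):
  leading term -x: subtract (-1)·g(x) = -x - 3, leaving 0
The remainder is 0, so f(x) = g(x) · h(x) with h(x) = -1. Hence g | f, i.e. f ∈ (g).

Final answer: YES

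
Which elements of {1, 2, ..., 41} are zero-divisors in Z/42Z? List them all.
An element a ∈ Z/42Z (with a ≠ 0) is a zero-divisor iff gcd(a, 42) > 1 (because a is a unit precisely when gcd(a, n) = 1, and in Z/nZ every nonzero, non-unit element is a zero-divisor). Scan a = 1, ..., 41 and keep those with gcd(a, 42) > 1:
  gcd(2, 42) = 2, gcd(3, 42) = 3, gcd(4, 42) = 2, gcd(6, 42) = 6, gcd(7, 42) = 7, gcd(8, 42) = 2, gcd(9, 42) = 3, gcd(10, 42) = 2, gcd(12, 42) = 6, gcd(14, 42) = 14, gcd(15, 42) = 3, gcd(16, 42) = 2, gcd(18, 42) = 6, gcd(20, 42) = 2, gcd(21, 42) = 21, gcd(22, 42) = 2, gcd(24, 42) = 6, gcd(26, 42) = 2, gcd(27, 42) = 3, gcd(28, 42) = 14, gcd(30, 42) = 6, gcd(32, 42) = 2, gcd(33, 42) = 3, gcd(34, 42) = 2, gcd(35, 42) = 7, gcd(36, 42) = 6, gcd(38, 42) = 2, gcd(39, 42) = 3, gcd(40, 42) = 2.
All other a ∈ {1, ..., 41} have gcd(a, 42) = 1 and are units. So the nonzero zero-divisors are exactly the 29 values of a appearing in this scan.

Final answer: nonzero zero-divisors of Z/42Z = {2, 3, 4, 6, 7, 8, 9, 10, 12, 14, 15, 16, 18, 20, 21, 22, 24, 26, 27, 28, 30, 32, 33, 34, 35, 36, 38, 39, 40}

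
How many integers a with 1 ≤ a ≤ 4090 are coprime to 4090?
1632

The number of a ∈ {1, ..., 4090} with gcd(a, 4090) = 1 is by definition Euler's totient φ(4090). φ is multiplicative, with φ(p^e) = p^e − p^(e−1). Factorise 4090 = 2 · 5 · 409. Then
  φ(4090) = (2 − 1) · (5 − 1) · (409 − 1) = 1 · 4 · 408 = 1632.
So there are 1632 such integers.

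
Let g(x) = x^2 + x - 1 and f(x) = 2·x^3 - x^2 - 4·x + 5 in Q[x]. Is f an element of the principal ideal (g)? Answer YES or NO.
In Q[x] the ideal (g) consists of all multiples of g, so f ∈ (g) iff g | f, i.e. iff the remainder of f on division by g is 0. Divide f by g (g is monic, so eliminate the leading term of the running remainder at each step):
  leading term 2·x^3: subtract (2·x)·g(x) = 2·x^3 + 2·x^2 - 2·x, leaving -3·x^2 - 2·x + 5
  leading term -3·x^2: subtract (-3)·g(x) = -3·x^2 - 3·x + 3, leaving x + 2
The remainder r(x) = x + 2 ≠ 0 (and deg r < deg g), so g ∤ f, i.e. f ∉ (g).

Final answer: NO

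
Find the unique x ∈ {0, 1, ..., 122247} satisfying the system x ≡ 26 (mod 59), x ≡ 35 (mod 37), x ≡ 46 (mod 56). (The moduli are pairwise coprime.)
x ≡ 25750 (mod 122248); the representative in [0, 122248) is 25750

The moduli 59, 37, 56 are pairwise coprime, so by the CRT there is a unique solution mod 59·37·56 = 122248.
Solve by successive substitution. Start with x ≡ 26 (mod 59).
  Combine with x ≡ 35 (mod 37): write x = 26 + 59·t and require 26 + 59·t ≡ 35 (mod 37), i.e. 59·t ≡ 35 − 26 ≡ 9 (mod 37). Since 59^(−1) ≡ 32 (mod 37) (59 ≡ 22 (mod 37)), t ≡ 32·9 ≡ 29 (mod 37). So x ≡ 26 + 59·29 = 1737 (mod 2183).
  Combine with x ≡ 46 (mod 56): write x = 1737 + 2183·t and require 1737 + 2183·t ≡ 46 (mod 56), i.e. 2183·t ≡ 46 − 1737 ≡ 45 (mod 56). Since 2183^(−1) ≡ 55 (mod 56) (2183 ≡ 55 (mod 56)), t ≡ 55·45 ≡ 11 (mod 56). So x ≡ 1737 + 2183·11 = 25750 (mod 122248).
Unique solution in [0, 122248): x = 25750.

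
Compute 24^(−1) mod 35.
Apply the extended Euclidean algorithm to (35, 24), tracking rows (r, s, t) with s·35 + t·24 = r. Each division r_prev = q·r_cur + r_new produces the new row as (previous row) − q·(current row):
  row A: (35, 1, 0)   [1·35 + 0·24 = 35]
  row B: (24, 0, 1)   [0·35 + 1·24 = 24]
  35 = 1·24 + 11   → row C = row A − 1·row B = (11, 1, −1)   [check: 1·35 − 1·24 = 11]
  24 = 2·11 + 2   → row D = row B − 2·row C = (2, −2, 3)   [check: −2·35 + 3·24 = 2]
  11 = 5·2 + 1   → row E = row C − 5·row D = (1, 11, −16)   [check: 11·35 − 16·24 = 1]
  2 = 2·1 + 0   → remainder 0, stop. gcd = 1 (last nonzero row E).
The gcd is 1, so 24 is invertible mod 35. The last nonzero row gives 11·35 − 16·24 = 1, so t = −16. So 24^(−1) ≡ −16 ≡ 19 (mod 35). Verify: 24 · 19 = 456 ≡ 1 (mod 35). ✓

Final answer: 24^(−1) ≡ 19 (mod 35)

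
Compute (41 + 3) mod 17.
Reduce the summands first: 41 ≡ 7 (mod 17), so 41 + 3 ≡ 7 + 3 (mod 17). 7 + 3 = 10; 10 = 0·17 + 10, so (41 + 3) mod 17 = 10.

Final answer: 10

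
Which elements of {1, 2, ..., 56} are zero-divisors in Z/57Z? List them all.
nonzero zero-divisors of Z/57Z = {3, 6, 9, 12, 15, 18, 19, 21, 24, 27, 30, 33, 36, 38, 39, 42, 45, 48, 51, 54}

An element a ∈ Z/57Z (with a ≠ 0) is a zero-divisor iff gcd(a, 57) > 1 (because a is a unit precisely when gcd(a, n) = 1, and in Z/nZ every nonzero, non-unit element is a zero-divisor). Scan a = 1, ..., 56 and keep those with gcd(a, 57) > 1:
  gcd(3, 57) = 3, gcd(6, 57) = 3, gcd(9, 57) = 3, gcd(12, 57) = 3, gcd(15, 57) = 3, gcd(18, 57) = 3, gcd(19, 57) = 19, gcd(21, 57) = 3, gcd(24, 57) = 3, gcd(27, 57) = 3, gcd(30, 57) = 3, gcd(33, 57) = 3, gcd(36, 57) = 3, gcd(38, 57) = 19, gcd(39, 57) = 3, gcd(42, 57) = 3, gcd(45, 57) = 3, gcd(48, 57) = 3, gcd(51, 57) = 3, gcd(54, 57) = 3.
All other a ∈ {1, ..., 56} have gcd(a, 57) = 1 and are units. So the nonzero zero-divisors are exactly the 20 values of a appearing in this scan.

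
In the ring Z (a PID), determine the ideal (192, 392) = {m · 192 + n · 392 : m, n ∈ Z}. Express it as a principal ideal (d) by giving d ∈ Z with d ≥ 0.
In the PID Z, (a, b) is generated by gcd(a, b). Compute gcd(392, 192) with the extended Euclidean algorithm, tracking rows (r, s, t) with s·392 + t·192 = r:
  row A: (392, 1, 0)   [1·392 + 0·192 = 392]
  row B: (192, 0, 1)   [0·392 + 1·192 = 192]
  392 = 2·192 + 8   → row C = row A − 2·row B = (8, 1, −2)   [check: 1·392 − 2·192 = 8]
  192 = 24·8 + 0   → remainder 0, stop. gcd = 8 (last nonzero row C).
So gcd(192, 392) = 8, with Bézout identity 1·392 − 2·192 = 8. Containment (⊇): the Bézout identity exhibits 8 as an element of (192, 392), giving (8) ⊆ (192, 392). Containment (⊆): since 8 | 192 and 8 | 392 (192 = 8·24, 392 = 8·49), every Z-linear combination of 192 and 392 is divisible by 8, so (192, 392) ⊆ (8). Therefore (192, 392) = (8), d = 8.

Final answer: (192, 392) = (8); d = 8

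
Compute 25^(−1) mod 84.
25^(−1) ≡ 37 (mod 84)

Apply the extended Euclidean algorithm to (84, 25), tracking rows (r, s, t) with s·84 + t·25 = r. Each division r_prev = q·r_cur + r_new produces the new row as (previous row) − q·(current row):
  row A: (84, 1, 0)   [1·84 + 0·25 = 84]
  row B: (25, 0, 1)   [0·84 + 1·25 = 25]
  84 = 3·25 + 9   → row C = row A − 3·row B = (9, 1, −3)   [check: 1·84 − 3·25 = 9]
  25 = 2·9 + 7   → row D = row B − 2·row C = (7, −2, 7)   [check: −2·84 + 7·25 = 7]
  9 = 1·7 + 2   → row E = row C − 1·row D = (2, 3, −10)   [check: 3·84 − 10·25 = 2]
  7 = 3·2 + 1   → row F = row D − 3·row E = (1, −11, 37)   [check: −11·84 + 37·25 = 1]
  2 = 2·1 + 0   → remainder 0, stop. gcd = 1 (last nonzero row F).
The gcd is 1, so 25 is invertible mod 84. The last nonzero row gives −11·84 + 37·25 = 1, so t = 37. So 25^(−1) ≡ 37 (mod 84). Verify: 25 · 37 = 925 ≡ 1 (mod 84). ✓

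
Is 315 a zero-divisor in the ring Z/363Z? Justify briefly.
YES

gcd(315, 363) = 3 > 1, so 315 is not a unit in Z/363Z. In Z/nZ every nonzero non-unit is a zero-divisor: explicitly, take b = 363/gcd = 121 ≠ 0 (mod 363); then 315·121 = 38115 = 105·363, i.e. 315·121 ≡ 0 (mod 363). So 315 is a zero-divisor.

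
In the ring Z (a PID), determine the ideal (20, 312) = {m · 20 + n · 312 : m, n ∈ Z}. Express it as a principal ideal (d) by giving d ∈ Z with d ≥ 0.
(20, 312) = (4); d = 4

In the PID Z, (a, b) is generated by gcd(a, b). Compute gcd(312, 20) with the extended Euclidean algorithm, tracking rows (r, s, t) with s·312 + t·20 = r:
  row A: (312, 1, 0)   [1·312 + 0·20 = 312]
  row B: (20, 0, 1)   [0·312 + 1·20 = 20]
  312 = 15·20 + 12   → row C = row A − 15·row B = (12, 1, −15)   [check: 1·312 − 15·20 = 12]
  20 = 1·12 + 8   → row D = row B − 1·row C = (8, −1, 16)   [check: −1·312 + 16·20 = 8]
  12 = 1·8 + 4   → row E = row C − 1·row D = (4, 2, −31)   [check: 2·312 − 31·20 = 4]
  8 = 2·4 + 0   → remainder 0, stop. gcd = 4 (last nonzero row E).
So gcd(20, 312) = 4, with Bézout identity 2·312 − 31·20 = 4. Containment (⊇): the Bézout identity exhibits 4 as an element of (20, 312), giving (4) ⊆ (20, 312). Containment (⊆): since 4 | 20 and 4 | 312 (20 = 4·5, 312 = 4·78), every Z-linear combination of 20 and 312 is divisible by 4, so (20, 312) ⊆ (4). Therefore (20, 312) = (4), d = 4.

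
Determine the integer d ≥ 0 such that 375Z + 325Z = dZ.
(375, 325) = (25); d = 25

In the PID Z, (a, b) is generated by gcd(a, b). Compute gcd(375, 325) with the extended Euclidean algorithm, tracking rows (r, s, t) with s·375 + t·325 = r:
  row A: (375, 1, 0)   [1·375 + 0·325 = 375]
  row B: (325, 0, 1)   [0·375 + 1·325 = 325]
  375 = 1·325 + 50   → row C = row A − 1·row B = (50, 1, −1)   [check: 1·375 − 1·325 = 50]
  325 = 6·50 + 25   → row D = row B − 6·row C = (25, −6, 7)   [check: −6·375 + 7·325 = 25]
  50 = 2·25 + 0   → remainder 0, stop. gcd = 25 (last nonzero row D).
So gcd(375, 325) = 25, with Bézout identity −6·375 + 7·325 = 25. Containment (⊇): the Bézout identity exhibits 25 as an element of (375, 325), giving (25) ⊆ (375, 325). Containment (⊆): since 25 | 375 and 25 | 325 (375 = 25·15, 325 = 25·13), every Z-linear combination of 375 and 325 is divisible by 25, so (375, 325) ⊆ (25). Therefore (375, 325) = (25), d = 25.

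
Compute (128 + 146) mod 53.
Reduce the summands first: 128 ≡ 22, 146 ≡ 40 (mod 53), so 128 + 146 ≡ 22 + 40 (mod 53). 22 + 40 = 62; 62 = 1·53 + 9, so (128 + 146) mod 53 = 9.

Final answer: 9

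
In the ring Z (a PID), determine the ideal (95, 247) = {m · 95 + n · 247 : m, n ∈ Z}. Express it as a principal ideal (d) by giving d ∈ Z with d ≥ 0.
(95, 247) = (19); d = 19

In the PID Z, (a, b) is generated by gcd(a, b). Compute gcd(247, 95) with the extended Euclidean algorithm, tracking rows (r, s, t) with s·247 + t·95 = r:
  row A: (247, 1, 0)   [1·247 + 0·95 = 247]
  row B: (95, 0, 1)   [0·247 + 1·95 = 95]
  247 = 2·95 + 57   → row C = row A − 2·row B = (57, 1, −2)   [check: 1·247 − 2·95 = 57]
  95 = 1·57 + 38   → row D = row B − 1·row C = (38, −1, 3)   [check: −1·247 + 3·95 = 38]
  57 = 1·38 + 19   → row E = row C − 1·row D = (19, 2, −5)   [check: 2·247 − 5·95 = 19]
  38 = 2·19 + 0   → remainder 0, stop. gcd = 19 (last nonzero row E).
So gcd(95, 247) = 19, with Bézout identity 2·247 − 5·95 = 19. Containment (⊇): the Bézout identity exhibits 19 as an element of (95, 247), giving (19) ⊆ (95, 247). Containment (⊆): since 19 | 95 and 19 | 247 (95 = 19·5, 247 = 19·13), every Z-linear combination of 95 and 247 is divisible by 19, so (95, 247) ⊆ (19). Therefore (95, 247) = (19), d = 19.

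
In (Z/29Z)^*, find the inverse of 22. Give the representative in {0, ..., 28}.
22^(−1) ≡ 4 (mod 29)

Apply the extended Euclidean algorithm to (29, 22), tracking rows (r, s, t) with s·29 + t·22 = r. Each division r_prev = q·r_cur + r_new produces the new row as (previous row) − q·(current row):
  row A: (29, 1, 0)   [1·29 + 0·22 = 29]
  row B: (22, 0, 1)   [0·29 + 1·22 = 22]
  29 = 1·22 + 7   → row C = row A − 1·row B = (7, 1, −1)   [check: 1·29 − 1·22 = 7]
  22 = 3·7 + 1   → row D = row B − 3·row C = (1, −3, 4)   [check: −3·29 + 4·22 = 1]
  7 = 7·1 + 0   → remainder 0, stop. gcd = 1 (last nonzero row D).
The gcd is 1, so 22 is invertible mod 29. The last nonzero row gives −3·29 + 4·22 = 1, so t = 4. So 22^(−1) ≡ 4 (mod 29). Verify: 22 · 4 = 88 ≡ 1 (mod 29). ✓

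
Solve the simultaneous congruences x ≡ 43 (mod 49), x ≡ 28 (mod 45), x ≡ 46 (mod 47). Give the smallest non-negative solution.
x ≡ 58843 (mod 103635); the representative in [0, 103635) is 58843

The moduli 49, 45, 47 are pairwise coprime, so by the CRT there is a unique solution mod 49·45·47 = 103635.
Solve by successive substitution. Start with x ≡ 43 (mod 49).
  Combine with x ≡ 28 (mod 45): write x = 43 + 49·t and require 43 + 49·t ≡ 28 (mod 45), i.e. 49·t ≡ 28 − 43 ≡ 30 (mod 45). Since 49^(−1) ≡ 34 (mod 45) (49 ≡ 4 (mod 45)), t ≡ 34·30 ≡ 30 (mod 45). So x ≡ 43 + 49·30 = 1513 (mod 2205).
  Combine with x ≡ 46 (mod 47): write x = 1513 + 2205·t and require 1513 + 2205·t ≡ 46 (mod 47), i.e. 2205·t ≡ 46 − 1513 ≡ 37 (mod 47). Since 2205^(−1) ≡ 35 (mod 47) (2205 ≡ 43 (mod 47)), t ≡ 35·37 ≡ 26 (mod 47). So x ≡ 1513 + 2205·26 = 58843 (mod 103635).
Unique solution in [0, 103635): x = 58843.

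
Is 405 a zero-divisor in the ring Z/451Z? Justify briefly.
gcd(405, 451) = 1, so 405 is a unit in Z/451Z (it has a multiplicative inverse). A unit cannot be a zero-divisor: if 405·b ≡ 0 then multiplying both sides by 405^(−1) gives b ≡ 0. So 405 is not a zero-divisor.

Final answer: NO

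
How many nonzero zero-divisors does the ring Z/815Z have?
Z/815Z has 166 nonzero zero-divisors

In Z/815Z each nonzero element is either a unit (gcd with 815 is 1) or a zero-divisor (gcd > 1). The number of units is φ(815): factorise 815 = 5 · 163, so φ(815) = (5 − 1) · (163 − 1) = 4 · 162 = 648. The nonzero elements number 815 − 1 = 814. Hence the nonzero zero-divisors number 814 − 648 = 166.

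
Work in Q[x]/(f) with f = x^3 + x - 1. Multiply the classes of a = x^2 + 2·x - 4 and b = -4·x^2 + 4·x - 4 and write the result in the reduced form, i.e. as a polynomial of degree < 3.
a · b ≡ 24·x^2 - 24·x + 12 (mod f(x))

First multiply in Q[x] without reducing: a · b = -4·x^4 - 4·x^3 + 20·x^2 - 24·x + 16. Now divide by f(x) = x^3 + x - 1, eliminating the leading term at each step:
  leading term -4·x^4: subtract (-4·x)·f(x) = -4·x^4 - 4·x^2 + 4·x, leaving -4·x^3 + 24·x^2 - 28·x + 16
  leading term -4·x^3: subtract (-4)·f(x) = -4·x^3 - 4·x + 4, leaving 24·x^2 - 24·x + 12
The degree is now < 3, so this is the remainder. Hence a · b ≡ 24·x^2 - 24·x + 12 in Q[x]/(f).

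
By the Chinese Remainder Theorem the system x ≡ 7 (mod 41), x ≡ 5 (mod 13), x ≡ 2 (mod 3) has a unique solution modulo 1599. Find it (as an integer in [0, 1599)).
x ≡ 1565 (mod 1599); the representative in [0, 1599) is 1565

The moduli 41, 13, 3 are pairwise coprime, so by the CRT there is a unique solution mod 41·13·3 = 1599.
Solve by successive substitution. Start with x ≡ 7 (mod 41).
  Combine with x ≡ 5 (mod 13): write x = 7 + 41·t and require 7 + 41·t ≡ 5 (mod 13), i.e. 41·t ≡ 5 − 7 ≡ 11 (mod 13). Since 41^(−1) ≡ 7 (mod 13) (41 ≡ 2 (mod 13)), t ≡ 7·11 ≡ 12 (mod 13). So x ≡ 7 + 41·12 = 499 (mod 533).
  Combine with x ≡ 2 (mod 3): write x = 499 + 533·t and require 499 + 533·t ≡ 2 (mod 3), i.e. 533·t ≡ 2 − 499 ≡ 1 (mod 3). Since 533^(−1) ≡ 2 (mod 3) (533 ≡ 2 (mod 3)), t ≡ 2·1 ≡ 2 (mod 3). So x ≡ 499 + 533·2 = 1565 (mod 1599).
Unique solution in [0, 1599): x = 1565.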